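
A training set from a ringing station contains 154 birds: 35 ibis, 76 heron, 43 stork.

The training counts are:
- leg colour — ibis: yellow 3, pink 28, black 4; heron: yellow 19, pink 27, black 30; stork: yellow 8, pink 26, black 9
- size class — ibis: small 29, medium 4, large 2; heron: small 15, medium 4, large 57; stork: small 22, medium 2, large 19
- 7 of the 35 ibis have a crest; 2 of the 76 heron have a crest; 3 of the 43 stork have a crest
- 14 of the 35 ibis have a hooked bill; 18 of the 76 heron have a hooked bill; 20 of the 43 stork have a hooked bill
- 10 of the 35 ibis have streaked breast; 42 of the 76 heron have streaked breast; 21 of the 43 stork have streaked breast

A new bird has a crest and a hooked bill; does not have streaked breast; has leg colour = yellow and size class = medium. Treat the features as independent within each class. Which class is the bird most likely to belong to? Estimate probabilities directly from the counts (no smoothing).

ibis: (35/154) × (3/35) × (4/35) × (7/35) × (14/35) × (25/35) ≈ 0.00012722
heron: (76/154) × (19/76) × (4/76) × (2/76) × (18/76) × (34/76) ≈ 0.0000181059
stork: (43/154) × (8/43) × (2/43) × (3/43) × (20/43) × (22/43) ≈ 0.0000401143
Highest score → ibis.

ibis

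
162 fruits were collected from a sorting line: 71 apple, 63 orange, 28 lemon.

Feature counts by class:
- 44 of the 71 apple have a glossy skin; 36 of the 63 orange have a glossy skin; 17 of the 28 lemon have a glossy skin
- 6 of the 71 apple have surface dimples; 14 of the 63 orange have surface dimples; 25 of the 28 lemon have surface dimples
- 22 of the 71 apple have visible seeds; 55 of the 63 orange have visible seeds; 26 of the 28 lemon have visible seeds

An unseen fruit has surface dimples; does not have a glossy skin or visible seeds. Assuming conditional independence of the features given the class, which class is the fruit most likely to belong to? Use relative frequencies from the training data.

apple: (71/162) × (27/71) × (6/71) × (49/71) ≈ 0.00972029
orange: (63/162) × (27/63) × (14/63) × (8/63) ≈ 0.00470312
lemon: (28/162) × (11/28) × (25/28) × (2/28) ≈ 0.00433044
Highest score → apple.

apple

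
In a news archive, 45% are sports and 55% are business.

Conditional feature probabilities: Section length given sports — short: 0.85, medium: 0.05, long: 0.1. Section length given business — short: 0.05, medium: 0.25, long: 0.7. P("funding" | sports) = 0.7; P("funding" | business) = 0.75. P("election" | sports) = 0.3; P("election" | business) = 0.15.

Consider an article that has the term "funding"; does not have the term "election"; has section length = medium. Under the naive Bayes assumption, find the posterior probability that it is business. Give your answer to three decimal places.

0.888

sports: 0.45 × 0.05 × 0.7 × (1−0.3) = 0.011025
business: 0.55 × 0.25 × 0.75 × (1−0.15) = 0.08765625
P(business | x) = 0.08765625 / 0.09868125 ≈ 0.888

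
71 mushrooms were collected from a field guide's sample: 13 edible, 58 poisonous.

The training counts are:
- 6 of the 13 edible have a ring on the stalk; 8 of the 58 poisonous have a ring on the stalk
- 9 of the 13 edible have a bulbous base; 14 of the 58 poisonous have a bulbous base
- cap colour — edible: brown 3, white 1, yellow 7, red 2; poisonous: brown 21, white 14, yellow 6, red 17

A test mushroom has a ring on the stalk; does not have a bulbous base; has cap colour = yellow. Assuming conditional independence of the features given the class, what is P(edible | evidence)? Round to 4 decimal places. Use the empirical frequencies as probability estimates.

0.6129

edible: (13/71) × (6/13) × (4/13) × (7/13) ≈ 0.0140012
poisonous: (58/71) × (8/58) × (44/58) × (6/58) ≈ 0.00884259
P(edible | x) = 0.0140012 / 0.02284379 ≈ 0.6129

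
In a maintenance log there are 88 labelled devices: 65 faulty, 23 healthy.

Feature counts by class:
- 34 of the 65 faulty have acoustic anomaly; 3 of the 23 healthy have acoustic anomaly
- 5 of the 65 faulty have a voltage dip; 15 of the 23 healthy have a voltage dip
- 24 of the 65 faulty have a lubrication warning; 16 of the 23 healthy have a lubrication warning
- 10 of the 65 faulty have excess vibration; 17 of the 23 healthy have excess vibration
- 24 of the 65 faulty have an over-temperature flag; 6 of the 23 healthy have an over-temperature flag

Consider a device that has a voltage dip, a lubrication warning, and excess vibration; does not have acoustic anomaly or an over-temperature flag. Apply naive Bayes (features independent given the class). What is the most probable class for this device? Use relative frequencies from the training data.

healthy

faulty: (65/88) × (31/65) × (5/65) × (24/65) × (10/65) × (41/65) ≈ 0.000970936
healthy: (23/88) × (20/23) × (15/23) × (16/23) × (17/23) × (17/23) ≈ 0.0563307
Highest score → healthy.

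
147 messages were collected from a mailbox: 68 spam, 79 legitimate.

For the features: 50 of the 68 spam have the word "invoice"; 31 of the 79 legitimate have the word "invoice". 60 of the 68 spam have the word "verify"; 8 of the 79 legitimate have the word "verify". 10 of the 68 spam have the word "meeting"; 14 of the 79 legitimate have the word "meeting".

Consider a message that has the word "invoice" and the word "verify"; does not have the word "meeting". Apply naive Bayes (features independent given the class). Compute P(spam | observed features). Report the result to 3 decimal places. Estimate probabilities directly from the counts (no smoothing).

0.936

spam: (68/147) × (50/68) × (60/68) × (58/68) ≈ 0.255985
legitimate: (79/147) × (31/79) × (8/79) × (65/79) ≈ 0.0175709
P(spam | x) = 0.255985 / 0.2735559 ≈ 0.936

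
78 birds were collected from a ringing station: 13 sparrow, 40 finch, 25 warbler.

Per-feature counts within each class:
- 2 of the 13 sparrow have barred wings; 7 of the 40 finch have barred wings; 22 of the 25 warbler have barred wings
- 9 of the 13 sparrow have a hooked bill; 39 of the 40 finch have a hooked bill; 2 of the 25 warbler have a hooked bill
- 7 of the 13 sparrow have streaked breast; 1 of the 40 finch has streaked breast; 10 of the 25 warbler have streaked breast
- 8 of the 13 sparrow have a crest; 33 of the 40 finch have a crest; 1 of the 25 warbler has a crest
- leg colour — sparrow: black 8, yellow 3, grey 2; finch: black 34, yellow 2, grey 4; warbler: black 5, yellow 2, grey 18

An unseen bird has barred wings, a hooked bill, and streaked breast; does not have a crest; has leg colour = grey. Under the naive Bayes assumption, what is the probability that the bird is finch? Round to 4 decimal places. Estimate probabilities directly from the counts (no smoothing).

sparrow: (13/78) × (2/13) × (9/13) × (7/13) × (5/13) × (2/13) ≈ 0.000565591
finch: (40/78) × (7/40) × (39/40) × (1/40) × (7/40) × (4/40) = 0.00003828125
warbler: (25/78) × (22/25) × (2/25) × (10/25) × (24/25) × (18/25) ≈ 0.00623852
P(finch | x) = 0.00003828125 / 0.00684239225 ≈ 0.0056

0.0056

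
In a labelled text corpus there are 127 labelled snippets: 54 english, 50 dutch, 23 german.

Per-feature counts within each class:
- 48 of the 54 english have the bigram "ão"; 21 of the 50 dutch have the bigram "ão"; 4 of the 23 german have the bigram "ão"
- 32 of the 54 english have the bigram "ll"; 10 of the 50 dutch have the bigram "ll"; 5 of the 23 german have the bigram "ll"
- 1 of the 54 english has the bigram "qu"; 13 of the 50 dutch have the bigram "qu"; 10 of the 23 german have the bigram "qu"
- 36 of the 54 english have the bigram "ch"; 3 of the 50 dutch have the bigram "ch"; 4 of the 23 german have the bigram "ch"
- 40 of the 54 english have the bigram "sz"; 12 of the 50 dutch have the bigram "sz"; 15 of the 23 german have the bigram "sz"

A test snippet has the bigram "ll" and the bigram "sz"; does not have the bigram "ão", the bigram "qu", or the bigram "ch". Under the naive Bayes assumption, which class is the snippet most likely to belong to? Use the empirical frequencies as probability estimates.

german

english: (54/127) × (6/54) × (32/54) × (53/54) × (18/54) × (40/54) ≈ 0.0067847
dutch: (50/127) × (29/50) × (10/50) × (37/50) × (47/50) × (12/50) ≈ 0.00762421
german: (23/127) × (19/23) × (5/23) × (13/23) × (19/23) × (15/23) ≈ 0.00990368
Highest score → german.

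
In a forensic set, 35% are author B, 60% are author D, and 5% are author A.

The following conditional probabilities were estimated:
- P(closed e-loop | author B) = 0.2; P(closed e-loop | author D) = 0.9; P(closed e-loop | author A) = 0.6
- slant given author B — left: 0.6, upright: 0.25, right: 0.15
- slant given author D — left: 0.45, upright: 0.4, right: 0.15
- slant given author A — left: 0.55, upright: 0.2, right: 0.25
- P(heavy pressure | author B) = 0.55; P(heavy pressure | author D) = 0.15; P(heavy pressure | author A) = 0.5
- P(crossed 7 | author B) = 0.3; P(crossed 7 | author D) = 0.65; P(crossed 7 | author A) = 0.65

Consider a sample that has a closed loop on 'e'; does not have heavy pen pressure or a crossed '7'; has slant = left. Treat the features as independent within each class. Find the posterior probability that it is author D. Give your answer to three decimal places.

author B: 0.35 × 0.2 × 0.6 × (1−0.55) × (1−0.3) = 0.01323
author D: 0.6 × 0.9 × 0.45 × (1−0.15) × (1−0.65) = 0.0722925
author A: 0.05 × 0.6 × 0.55 × (1−0.5) × (1−0.65) = 0.0028875
P(author D | x) = 0.0722925 / 0.08841 ≈ 0.818

0.818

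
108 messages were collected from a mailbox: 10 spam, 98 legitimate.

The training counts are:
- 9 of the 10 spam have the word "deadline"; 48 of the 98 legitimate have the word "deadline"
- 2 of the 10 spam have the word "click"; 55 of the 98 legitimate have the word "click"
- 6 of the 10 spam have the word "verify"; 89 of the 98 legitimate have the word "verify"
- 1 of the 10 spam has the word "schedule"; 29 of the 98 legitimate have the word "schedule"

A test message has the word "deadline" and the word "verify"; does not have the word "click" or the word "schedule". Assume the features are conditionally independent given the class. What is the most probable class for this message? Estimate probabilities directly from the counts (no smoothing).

spam: (10/108) × (9/10) × (8/10) × (6/10) × (9/10) = 0.036
legitimate: (98/108) × (48/98) × (43/98) × (89/98) × (69/98) ≈ 0.124694
Highest score → legitimate.

legitimate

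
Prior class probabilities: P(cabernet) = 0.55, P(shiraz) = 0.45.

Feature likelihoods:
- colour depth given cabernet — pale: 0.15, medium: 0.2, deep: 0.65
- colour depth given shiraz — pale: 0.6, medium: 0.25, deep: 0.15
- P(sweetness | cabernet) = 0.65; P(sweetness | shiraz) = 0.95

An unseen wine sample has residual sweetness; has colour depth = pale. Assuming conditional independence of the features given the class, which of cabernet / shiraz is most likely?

cabernet: 0.55 × 0.15 × 0.65 = 0.053625
shiraz: 0.45 × 0.6 × 0.95 = 0.2565
Highest score → shiraz.

shiraz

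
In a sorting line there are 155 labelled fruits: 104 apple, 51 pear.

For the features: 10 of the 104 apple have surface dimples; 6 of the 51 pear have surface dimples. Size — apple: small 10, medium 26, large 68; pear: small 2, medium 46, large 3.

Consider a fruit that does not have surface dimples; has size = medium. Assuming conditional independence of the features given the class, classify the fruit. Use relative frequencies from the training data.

apple: (104/155) × (94/104) × (26/104) ≈ 0.151613
pear: (51/155) × (45/51) × (46/51) ≈ 0.26186
Highest score → pear.

pear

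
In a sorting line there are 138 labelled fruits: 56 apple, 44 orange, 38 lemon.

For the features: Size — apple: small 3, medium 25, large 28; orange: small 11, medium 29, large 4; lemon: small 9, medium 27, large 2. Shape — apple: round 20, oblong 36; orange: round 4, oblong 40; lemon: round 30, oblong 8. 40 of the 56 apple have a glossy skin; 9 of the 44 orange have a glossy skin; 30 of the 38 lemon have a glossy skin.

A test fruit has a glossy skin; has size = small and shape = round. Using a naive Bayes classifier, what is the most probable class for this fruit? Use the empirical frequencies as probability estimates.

apple: (56/138) × (3/56) × (20/56) × (40/56) ≈ 0.0055457
orange: (44/138) × (11/44) × (4/44) × (9/44) ≈ 0.00148221
lemon: (38/138) × (9/38) × (30/38) × (30/38) ≈ 0.040648
Highest score → lemon.

lemon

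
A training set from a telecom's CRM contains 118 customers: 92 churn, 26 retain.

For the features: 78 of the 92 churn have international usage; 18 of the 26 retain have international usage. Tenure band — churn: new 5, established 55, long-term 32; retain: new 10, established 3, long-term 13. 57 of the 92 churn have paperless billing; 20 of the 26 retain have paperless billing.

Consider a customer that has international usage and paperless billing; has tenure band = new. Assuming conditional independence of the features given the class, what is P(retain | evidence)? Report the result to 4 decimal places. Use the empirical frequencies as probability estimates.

0.6697

churn: (92/118) × (78/92) × (5/92) × (57/92) ≈ 0.0222578
retain: (26/118) × (18/26) × (10/26) × (20/26) ≈ 0.0451309
P(retain | x) = 0.0451309 / 0.0673887 ≈ 0.6697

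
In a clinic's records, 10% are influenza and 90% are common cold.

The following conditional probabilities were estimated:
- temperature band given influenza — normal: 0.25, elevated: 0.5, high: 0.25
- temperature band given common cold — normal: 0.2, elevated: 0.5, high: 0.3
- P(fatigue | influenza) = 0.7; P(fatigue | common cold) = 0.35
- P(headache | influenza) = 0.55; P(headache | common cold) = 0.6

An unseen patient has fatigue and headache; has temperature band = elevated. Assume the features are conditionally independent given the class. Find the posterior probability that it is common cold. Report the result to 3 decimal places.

0.831

influenza: 0.1 × 0.5 × 0.7 × 0.55 = 0.01925
common cold: 0.9 × 0.5 × 0.35 × 0.6 = 0.0945
P(common cold | x) = 0.0945 / 0.11375 ≈ 0.831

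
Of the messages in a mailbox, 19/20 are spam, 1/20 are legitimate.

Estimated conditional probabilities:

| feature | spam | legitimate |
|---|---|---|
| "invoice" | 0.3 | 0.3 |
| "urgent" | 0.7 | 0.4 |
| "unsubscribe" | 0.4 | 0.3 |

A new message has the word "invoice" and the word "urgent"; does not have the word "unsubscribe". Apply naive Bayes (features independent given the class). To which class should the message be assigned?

spam

spam: 0.95 × 0.3 × 0.7 × (1−0.4) = 0.1197
legitimate: 0.05 × 0.3 × 0.4 × (1−0.3) = 0.0042
Highest score → spam.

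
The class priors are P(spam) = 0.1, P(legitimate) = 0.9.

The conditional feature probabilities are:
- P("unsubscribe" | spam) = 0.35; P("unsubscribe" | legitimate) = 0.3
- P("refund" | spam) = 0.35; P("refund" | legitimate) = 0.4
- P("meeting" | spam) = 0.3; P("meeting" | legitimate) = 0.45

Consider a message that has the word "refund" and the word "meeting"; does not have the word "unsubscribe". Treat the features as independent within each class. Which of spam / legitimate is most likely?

spam: 0.1 × (1−0.35) × 0.35 × 0.3 = 0.006825
legitimate: 0.9 × (1−0.3) × 0.4 × 0.45 = 0.1134
Highest score → legitimate.

legitimate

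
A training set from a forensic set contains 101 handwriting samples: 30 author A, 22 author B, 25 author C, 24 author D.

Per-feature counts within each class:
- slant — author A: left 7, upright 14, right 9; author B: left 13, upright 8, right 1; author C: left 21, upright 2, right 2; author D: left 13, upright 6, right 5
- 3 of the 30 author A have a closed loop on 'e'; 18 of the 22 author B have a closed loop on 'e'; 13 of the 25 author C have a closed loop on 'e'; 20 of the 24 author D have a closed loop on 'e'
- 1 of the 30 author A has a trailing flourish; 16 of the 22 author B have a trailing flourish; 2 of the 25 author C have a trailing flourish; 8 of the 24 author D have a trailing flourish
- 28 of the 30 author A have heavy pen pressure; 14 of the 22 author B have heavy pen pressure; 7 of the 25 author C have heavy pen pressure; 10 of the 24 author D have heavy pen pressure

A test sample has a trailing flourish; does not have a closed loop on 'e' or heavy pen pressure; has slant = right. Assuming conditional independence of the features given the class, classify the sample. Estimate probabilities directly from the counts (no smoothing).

author D

author A: (30/101) × (9/30) × (27/30) × (1/30) × (2/30) ≈ 0.000178218
author B: (22/101) × (1/22) × (4/22) × (16/22) × (8/22) ≈ 0.000476081
author C: (25/101) × (2/25) × (12/25) × (2/25) × (18/25) ≈ 0.000547485
author D: (24/101) × (5/24) × (4/24) × (8/24) × (14/24) ≈ 0.00160433
Highest score → author D.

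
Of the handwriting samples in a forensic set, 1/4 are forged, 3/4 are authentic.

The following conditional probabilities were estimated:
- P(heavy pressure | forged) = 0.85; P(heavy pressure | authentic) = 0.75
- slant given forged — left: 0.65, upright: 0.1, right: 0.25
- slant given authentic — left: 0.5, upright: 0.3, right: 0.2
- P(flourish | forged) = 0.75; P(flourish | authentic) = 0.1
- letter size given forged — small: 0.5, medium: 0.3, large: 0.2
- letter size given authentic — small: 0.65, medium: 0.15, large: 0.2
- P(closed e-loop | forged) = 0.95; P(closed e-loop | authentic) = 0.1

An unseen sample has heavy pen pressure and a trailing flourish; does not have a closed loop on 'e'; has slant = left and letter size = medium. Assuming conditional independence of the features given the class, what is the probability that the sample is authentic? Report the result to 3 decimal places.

forged: 0.25 × 0.85 × 0.65 × 0.75 × 0.3 × (1−0.95) = 0.00155390625
authentic: 0.75 × 0.75 × 0.5 × 0.1 × 0.15 × (1−0.1) = 0.003796875
P(authentic | x) = 0.003796875 / 0.00535078125 ≈ 0.710

0.710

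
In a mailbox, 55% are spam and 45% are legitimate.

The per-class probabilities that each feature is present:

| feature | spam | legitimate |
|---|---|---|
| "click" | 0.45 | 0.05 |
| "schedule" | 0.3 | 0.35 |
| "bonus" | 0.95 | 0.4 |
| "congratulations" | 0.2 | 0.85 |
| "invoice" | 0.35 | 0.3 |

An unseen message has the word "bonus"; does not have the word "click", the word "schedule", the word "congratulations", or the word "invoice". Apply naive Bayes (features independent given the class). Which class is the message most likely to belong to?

spam

spam: 0.55 × (1−0.45) × (1−0.3) × 0.95 × (1−0.2) × (1−0.35) = 0.1046045
legitimate: 0.45 × (1−0.05) × (1−0.35) × 0.4 × (1−0.85) × (1−0.3) = 0.01167075
Highest score → spam.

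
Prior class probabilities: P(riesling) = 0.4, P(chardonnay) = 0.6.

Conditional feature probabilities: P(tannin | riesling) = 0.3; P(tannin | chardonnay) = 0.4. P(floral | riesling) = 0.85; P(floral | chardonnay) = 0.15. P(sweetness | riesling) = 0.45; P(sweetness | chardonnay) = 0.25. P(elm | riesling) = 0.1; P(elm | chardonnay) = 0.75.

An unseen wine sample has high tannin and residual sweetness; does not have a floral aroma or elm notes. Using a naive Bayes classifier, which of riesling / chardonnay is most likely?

chardonnay

riesling: 0.4 × 0.3 × (1−0.85) × 0.45 × (1−0.1) = 0.00729
chardonnay: 0.6 × 0.4 × (1−0.15) × 0.25 × (1−0.75) = 0.01275
Highest score → chardonnay.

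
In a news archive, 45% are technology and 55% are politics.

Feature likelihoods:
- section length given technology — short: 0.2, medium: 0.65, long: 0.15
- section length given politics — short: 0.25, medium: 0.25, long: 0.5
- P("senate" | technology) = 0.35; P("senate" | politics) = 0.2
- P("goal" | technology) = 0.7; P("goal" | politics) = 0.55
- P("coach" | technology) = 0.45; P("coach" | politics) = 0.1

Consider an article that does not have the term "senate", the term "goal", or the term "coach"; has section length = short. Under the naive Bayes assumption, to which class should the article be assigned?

politics

technology: 0.45 × 0.2 × (1−0.35) × (1−0.7) × (1−0.45) = 0.0096525
politics: 0.55 × 0.25 × (1−0.2) × (1−0.55) × (1−0.1) = 0.04455
Highest score → politics.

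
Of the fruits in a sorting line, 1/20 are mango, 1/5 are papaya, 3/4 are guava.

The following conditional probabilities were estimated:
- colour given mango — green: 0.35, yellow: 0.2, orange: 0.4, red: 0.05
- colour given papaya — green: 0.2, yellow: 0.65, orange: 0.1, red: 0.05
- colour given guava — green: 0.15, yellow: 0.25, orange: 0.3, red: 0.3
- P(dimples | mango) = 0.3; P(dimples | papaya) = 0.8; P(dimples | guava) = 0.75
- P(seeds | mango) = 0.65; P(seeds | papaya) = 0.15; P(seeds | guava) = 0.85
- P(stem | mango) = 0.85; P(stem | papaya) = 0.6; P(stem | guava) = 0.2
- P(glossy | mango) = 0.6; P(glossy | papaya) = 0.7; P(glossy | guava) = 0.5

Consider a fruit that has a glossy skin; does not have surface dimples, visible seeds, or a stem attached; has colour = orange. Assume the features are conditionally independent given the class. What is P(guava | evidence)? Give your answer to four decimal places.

0.7078

mango: 0.05 × 0.4 × (1−0.3) × (1−0.65) × (1−0.85) × 0.6 = 0.000441
papaya: 0.2 × 0.1 × (1−0.8) × (1−0.15) × (1−0.6) × 0.7 = 0.000952
guava: 0.75 × 0.3 × (1−0.75) × (1−0.85) × (1−0.2) × 0.5 = 0.003375
P(guava | x) = 0.003375 / 0.004768 ≈ 0.7078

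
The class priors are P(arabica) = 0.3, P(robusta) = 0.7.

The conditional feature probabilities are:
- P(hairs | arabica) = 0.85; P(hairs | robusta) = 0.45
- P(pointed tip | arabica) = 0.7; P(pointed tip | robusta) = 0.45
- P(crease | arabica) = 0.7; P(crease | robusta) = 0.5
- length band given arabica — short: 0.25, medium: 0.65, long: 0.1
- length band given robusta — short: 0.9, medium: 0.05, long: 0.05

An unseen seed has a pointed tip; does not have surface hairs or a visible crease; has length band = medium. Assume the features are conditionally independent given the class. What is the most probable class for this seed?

arabica: 0.3 × (1−0.85) × 0.7 × (1−0.7) × 0.65 = 0.0061425
robusta: 0.7 × (1−0.45) × 0.45 × (1−0.5) × 0.05 = 0.00433125
Highest score → arabica.

arabica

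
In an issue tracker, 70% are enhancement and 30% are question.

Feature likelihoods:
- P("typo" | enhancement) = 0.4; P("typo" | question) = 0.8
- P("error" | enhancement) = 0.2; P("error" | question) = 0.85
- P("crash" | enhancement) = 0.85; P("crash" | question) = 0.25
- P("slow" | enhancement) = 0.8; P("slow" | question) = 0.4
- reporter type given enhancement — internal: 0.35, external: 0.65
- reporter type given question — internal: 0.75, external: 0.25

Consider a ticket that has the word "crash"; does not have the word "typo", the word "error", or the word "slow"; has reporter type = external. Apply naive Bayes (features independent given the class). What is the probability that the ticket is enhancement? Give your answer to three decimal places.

0.991

enhancement: 0.7 × (1−0.4) × (1−0.2) × 0.85 × (1−0.8) × 0.65 = 0.037128
question: 0.3 × (1−0.8) × (1−0.85) × 0.25 × (1−0.4) × 0.25 = 0.0003375
P(enhancement | x) = 0.037128 / 0.0374655 ≈ 0.991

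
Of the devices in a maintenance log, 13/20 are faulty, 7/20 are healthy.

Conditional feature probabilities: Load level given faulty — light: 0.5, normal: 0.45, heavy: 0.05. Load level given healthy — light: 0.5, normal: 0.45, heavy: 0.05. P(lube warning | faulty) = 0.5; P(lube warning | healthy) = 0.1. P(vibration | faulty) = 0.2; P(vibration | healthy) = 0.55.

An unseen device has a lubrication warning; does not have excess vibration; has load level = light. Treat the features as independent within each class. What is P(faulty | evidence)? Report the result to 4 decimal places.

0.9429

faulty: 0.65 × 0.5 × 0.5 × (1−0.2) = 0.13
healthy: 0.35 × 0.5 × 0.1 × (1−0.55) = 0.007875
P(faulty | x) = 0.13 / 0.137875 ≈ 0.9429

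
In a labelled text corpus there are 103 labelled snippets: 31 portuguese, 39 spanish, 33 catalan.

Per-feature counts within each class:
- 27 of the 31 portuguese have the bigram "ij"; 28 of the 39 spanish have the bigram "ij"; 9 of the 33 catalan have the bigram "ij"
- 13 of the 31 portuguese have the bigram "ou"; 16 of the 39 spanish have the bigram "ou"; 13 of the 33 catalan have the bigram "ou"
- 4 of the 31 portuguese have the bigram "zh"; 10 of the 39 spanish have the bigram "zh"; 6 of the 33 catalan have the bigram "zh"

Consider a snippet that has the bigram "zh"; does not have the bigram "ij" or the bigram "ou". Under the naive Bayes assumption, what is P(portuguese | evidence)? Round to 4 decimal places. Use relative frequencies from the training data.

portuguese: (31/103) × (4/31) × (18/31) × (4/31) ≈ 0.00290959
spanish: (39/103) × (11/39) × (23/39) × (10/39) ≈ 0.0161493
catalan: (33/103) × (24/33) × (20/33) × (6/33) ≈ 0.025676
P(portuguese | x) = 0.00290959 / 0.04473489 ≈ 0.0650

0.0650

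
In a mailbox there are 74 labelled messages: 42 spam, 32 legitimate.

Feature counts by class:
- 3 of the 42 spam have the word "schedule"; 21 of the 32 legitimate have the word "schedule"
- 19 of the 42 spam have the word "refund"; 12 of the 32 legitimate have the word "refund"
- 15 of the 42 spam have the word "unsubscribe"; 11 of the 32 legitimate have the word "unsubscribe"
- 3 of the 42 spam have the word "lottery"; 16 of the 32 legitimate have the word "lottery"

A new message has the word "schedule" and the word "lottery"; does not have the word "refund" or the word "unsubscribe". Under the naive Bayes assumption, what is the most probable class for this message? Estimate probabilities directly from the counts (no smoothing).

spam: (42/74) × (3/42) × (23/42) × (27/42) × (3/42) ≈ 0.00101942
legitimate: (32/74) × (21/32) × (20/32) × (21/32) × (16/32) ≈ 0.0581978
Highest score → legitimate.

legitimate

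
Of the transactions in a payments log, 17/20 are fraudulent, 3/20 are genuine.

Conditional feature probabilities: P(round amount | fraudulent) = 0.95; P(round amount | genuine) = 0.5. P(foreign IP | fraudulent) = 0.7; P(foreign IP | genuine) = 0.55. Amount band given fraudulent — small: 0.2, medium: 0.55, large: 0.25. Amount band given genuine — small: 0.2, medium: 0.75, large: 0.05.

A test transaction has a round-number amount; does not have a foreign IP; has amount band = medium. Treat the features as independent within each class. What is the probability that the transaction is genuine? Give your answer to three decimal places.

fraudulent: 0.85 × 0.95 × (1−0.7) × 0.55 = 0.1332375
genuine: 0.15 × 0.5 × (1−0.55) × 0.75 = 0.0253125
P(genuine | x) = 0.0253125 / 0.15855 ≈ 0.160

0.160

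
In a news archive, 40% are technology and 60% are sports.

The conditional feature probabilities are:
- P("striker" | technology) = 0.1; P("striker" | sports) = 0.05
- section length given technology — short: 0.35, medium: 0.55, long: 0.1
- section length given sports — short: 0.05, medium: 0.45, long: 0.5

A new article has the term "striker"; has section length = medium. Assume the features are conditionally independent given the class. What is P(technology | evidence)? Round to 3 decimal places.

0.620

technology: 0.4 × 0.1 × 0.55 = 0.022
sports: 0.6 × 0.05 × 0.45 = 0.0135
P(technology | x) = 0.022 / 0.0355 ≈ 0.620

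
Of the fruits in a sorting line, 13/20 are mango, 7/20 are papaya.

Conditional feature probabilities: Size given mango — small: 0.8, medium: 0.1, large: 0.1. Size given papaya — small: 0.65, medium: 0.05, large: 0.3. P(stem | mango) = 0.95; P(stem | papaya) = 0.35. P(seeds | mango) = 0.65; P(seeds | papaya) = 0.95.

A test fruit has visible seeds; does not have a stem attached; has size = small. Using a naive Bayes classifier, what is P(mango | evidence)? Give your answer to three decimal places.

0.107

mango: 0.65 × 0.8 × (1−0.95) × 0.65 = 0.0169
papaya: 0.35 × 0.65 × (1−0.35) × 0.95 = 0.14048125
P(mango | x) = 0.0169 / 0.15738125 ≈ 0.107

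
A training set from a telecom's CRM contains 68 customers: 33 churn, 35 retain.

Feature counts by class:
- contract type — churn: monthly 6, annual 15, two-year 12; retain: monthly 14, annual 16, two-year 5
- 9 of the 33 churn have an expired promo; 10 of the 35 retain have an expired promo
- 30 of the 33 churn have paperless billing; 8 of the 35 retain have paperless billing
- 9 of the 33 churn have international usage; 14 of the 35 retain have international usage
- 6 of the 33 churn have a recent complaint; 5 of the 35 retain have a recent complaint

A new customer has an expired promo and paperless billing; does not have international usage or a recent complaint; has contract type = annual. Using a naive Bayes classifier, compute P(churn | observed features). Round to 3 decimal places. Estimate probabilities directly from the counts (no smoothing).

churn: (33/68) × (15/33) × (9/33) × (30/33) × (24/33) × (27/33) ≈ 0.0325436
retain: (35/68) × (16/35) × (10/35) × (8/35) × (21/35) × (30/35) ≈ 0.00790259
P(churn | x) = 0.0325436 / 0.04044619 ≈ 0.805

0.805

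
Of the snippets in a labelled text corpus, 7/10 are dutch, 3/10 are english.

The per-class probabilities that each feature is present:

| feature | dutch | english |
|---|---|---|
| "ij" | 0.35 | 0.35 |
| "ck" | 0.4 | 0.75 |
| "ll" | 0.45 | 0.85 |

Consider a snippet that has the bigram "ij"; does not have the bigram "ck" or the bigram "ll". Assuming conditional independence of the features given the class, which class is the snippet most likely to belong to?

dutch

dutch: 0.7 × 0.35 × (1−0.4) × (1−0.45) = 0.08085
english: 0.3 × 0.35 × (1−0.75) × (1−0.85) = 0.0039375
Highest score → dutch.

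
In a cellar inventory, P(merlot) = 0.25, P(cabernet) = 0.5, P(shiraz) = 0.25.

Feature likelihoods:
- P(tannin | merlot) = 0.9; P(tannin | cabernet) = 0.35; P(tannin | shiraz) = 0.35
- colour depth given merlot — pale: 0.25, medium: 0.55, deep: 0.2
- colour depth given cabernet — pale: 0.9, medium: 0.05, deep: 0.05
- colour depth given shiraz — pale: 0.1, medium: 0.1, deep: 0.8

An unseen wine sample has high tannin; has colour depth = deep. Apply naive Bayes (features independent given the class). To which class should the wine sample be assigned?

merlot: 0.25 × 0.9 × 0.2 = 0.045
cabernet: 0.5 × 0.35 × 0.05 = 0.00875
shiraz: 0.25 × 0.35 × 0.8 = 0.07
Highest score → shiraz.

shiraz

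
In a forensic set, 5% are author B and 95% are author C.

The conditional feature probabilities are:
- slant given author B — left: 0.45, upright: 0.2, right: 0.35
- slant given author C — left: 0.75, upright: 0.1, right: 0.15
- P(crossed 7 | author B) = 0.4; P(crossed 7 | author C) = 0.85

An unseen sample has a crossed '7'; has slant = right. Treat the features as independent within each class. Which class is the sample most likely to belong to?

author B: 0.05 × 0.35 × 0.4 = 0.007
author C: 0.95 × 0.15 × 0.85 = 0.121125
Highest score → author C.

author C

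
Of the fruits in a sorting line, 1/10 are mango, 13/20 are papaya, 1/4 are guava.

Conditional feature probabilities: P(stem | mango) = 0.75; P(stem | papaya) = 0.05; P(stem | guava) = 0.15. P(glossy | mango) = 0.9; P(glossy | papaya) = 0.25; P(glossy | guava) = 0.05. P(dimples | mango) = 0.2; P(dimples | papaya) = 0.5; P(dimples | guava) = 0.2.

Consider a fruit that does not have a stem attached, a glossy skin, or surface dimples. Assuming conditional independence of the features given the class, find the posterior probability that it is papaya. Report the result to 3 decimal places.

mango: 0.1 × (1−0.75) × (1−0.9) × (1−0.2) = 0.002
papaya: 0.65 × (1−0.05) × (1−0.25) × (1−0.5) = 0.2315625
guava: 0.25 × (1−0.15) × (1−0.05) × (1−0.2) = 0.1615
P(papaya | x) = 0.2315625 / 0.3950625 ≈ 0.586

0.586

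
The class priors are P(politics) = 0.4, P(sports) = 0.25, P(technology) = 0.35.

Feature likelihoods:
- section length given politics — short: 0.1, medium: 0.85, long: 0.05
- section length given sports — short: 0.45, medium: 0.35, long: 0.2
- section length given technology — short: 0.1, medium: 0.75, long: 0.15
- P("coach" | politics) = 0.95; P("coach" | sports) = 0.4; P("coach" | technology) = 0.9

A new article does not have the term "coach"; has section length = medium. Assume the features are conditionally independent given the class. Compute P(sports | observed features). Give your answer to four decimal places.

0.5483

politics: 0.4 × 0.85 × (1−0.95) = 0.017
sports: 0.25 × 0.35 × (1−0.4) = 0.0525
technology: 0.35 × 0.75 × (1−0.9) = 0.02625
P(sports | x) = 0.0525 / 0.09575 ≈ 0.5483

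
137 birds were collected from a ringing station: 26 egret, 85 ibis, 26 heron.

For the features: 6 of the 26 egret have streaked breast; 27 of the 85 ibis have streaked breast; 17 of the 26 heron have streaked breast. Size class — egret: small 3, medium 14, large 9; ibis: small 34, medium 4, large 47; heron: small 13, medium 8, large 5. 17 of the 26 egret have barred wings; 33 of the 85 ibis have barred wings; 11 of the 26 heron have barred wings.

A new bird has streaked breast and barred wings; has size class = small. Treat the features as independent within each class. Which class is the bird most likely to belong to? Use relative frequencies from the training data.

ibis

egret: (26/137) × (6/26) × (3/26) × (17/26) ≈ 0.00330411
ibis: (85/137) × (27/85) × (34/85) × (33/85) ≈ 0.0306054
heron: (26/137) × (17/26) × (13/26) × (11/26) ≈ 0.0262493
Highest score → ibis.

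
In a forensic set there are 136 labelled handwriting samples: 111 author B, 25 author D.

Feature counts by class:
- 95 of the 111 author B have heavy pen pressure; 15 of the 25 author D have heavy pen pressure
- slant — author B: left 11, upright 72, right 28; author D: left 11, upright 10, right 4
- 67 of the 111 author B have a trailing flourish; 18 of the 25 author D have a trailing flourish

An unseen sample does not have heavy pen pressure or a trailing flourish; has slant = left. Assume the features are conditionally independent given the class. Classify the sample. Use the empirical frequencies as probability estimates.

author B: (111/136) × (16/111) × (11/111) × (44/111) ≈ 0.00462147
author D: (25/136) × (10/25) × (11/25) × (7/25) ≈ 0.00905882
Highest score → author D.

author D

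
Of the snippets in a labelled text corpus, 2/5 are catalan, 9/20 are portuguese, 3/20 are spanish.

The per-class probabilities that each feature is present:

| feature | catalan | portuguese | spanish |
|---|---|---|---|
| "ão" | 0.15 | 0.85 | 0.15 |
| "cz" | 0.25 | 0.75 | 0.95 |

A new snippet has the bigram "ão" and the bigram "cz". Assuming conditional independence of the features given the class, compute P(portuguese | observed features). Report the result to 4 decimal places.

catalan: 0.4 × 0.15 × 0.25 = 0.015
portuguese: 0.45 × 0.85 × 0.75 = 0.286875
spanish: 0.15 × 0.15 × 0.95 = 0.021375
P(portuguese | x) = 0.286875 / 0.32325 ≈ 0.8875

0.8875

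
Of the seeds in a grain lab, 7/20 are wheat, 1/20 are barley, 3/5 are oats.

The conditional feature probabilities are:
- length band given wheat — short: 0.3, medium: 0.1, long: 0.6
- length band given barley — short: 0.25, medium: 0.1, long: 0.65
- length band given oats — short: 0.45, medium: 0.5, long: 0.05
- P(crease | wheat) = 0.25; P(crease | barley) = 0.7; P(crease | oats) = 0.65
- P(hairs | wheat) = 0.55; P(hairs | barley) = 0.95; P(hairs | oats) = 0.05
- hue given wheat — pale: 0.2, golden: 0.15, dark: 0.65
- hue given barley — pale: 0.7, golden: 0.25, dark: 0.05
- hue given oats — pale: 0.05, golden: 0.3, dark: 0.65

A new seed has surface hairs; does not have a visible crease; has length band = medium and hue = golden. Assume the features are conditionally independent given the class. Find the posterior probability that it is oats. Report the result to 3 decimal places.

0.384

wheat: 0.35 × 0.1 × (1−0.25) × 0.55 × 0.15 = 0.002165625
barley: 0.05 × 0.1 × (1−0.7) × 0.95 × 0.25 = 0.00035625
oats: 0.6 × 0.5 × (1−0.65) × 0.05 × 0.3 = 0.001575
P(oats | x) = 0.001575 / 0.004096875 ≈ 0.384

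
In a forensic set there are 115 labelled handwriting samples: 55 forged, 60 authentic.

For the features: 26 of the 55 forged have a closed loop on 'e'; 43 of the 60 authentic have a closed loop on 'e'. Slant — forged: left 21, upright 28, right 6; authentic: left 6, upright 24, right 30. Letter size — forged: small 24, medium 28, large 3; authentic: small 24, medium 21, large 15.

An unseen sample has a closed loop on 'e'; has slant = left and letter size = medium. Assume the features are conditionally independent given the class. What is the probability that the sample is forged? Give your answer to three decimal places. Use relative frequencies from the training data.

0.771

forged: (55/115) × (26/55) × (21/55) × (28/55) ≈ 0.0439468
authentic: (60/115) × (43/60) × (6/60) × (21/60) ≈ 0.013087
P(forged | x) = 0.0439468 / 0.0570338 ≈ 0.771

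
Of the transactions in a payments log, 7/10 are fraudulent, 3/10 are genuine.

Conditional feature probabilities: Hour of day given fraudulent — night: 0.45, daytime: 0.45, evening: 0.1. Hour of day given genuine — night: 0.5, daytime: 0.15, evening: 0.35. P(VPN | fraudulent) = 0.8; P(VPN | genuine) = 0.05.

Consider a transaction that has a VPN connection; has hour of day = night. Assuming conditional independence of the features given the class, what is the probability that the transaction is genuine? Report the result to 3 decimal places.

fraudulent: 0.7 × 0.45 × 0.8 = 0.252
genuine: 0.3 × 0.5 × 0.05 = 0.0075
P(genuine | x) = 0.0075 / 0.2595 ≈ 0.029

0.029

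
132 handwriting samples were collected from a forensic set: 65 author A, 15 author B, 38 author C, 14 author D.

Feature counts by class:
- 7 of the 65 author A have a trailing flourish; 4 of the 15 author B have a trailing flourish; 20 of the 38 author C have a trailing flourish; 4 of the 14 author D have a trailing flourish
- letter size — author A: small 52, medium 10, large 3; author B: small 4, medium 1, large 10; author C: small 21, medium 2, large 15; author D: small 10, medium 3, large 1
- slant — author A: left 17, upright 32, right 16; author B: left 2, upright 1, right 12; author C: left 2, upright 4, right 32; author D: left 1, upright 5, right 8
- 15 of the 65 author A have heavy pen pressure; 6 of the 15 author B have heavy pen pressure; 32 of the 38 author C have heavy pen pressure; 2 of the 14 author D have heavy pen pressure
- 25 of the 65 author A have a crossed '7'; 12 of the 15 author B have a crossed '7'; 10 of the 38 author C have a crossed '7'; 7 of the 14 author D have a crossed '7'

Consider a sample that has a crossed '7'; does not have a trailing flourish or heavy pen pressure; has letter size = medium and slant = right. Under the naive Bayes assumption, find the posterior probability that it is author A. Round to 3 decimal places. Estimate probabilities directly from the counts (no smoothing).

0.436

author A: (65/132) × (58/65) × (10/65) × (16/65) × (50/65) × (25/65) ≈ 0.00492301
author B: (15/132) × (11/15) × (1/15) × (12/15) × (9/15) × (12/15) ≈ 0.00213333
author C: (38/132) × (18/38) × (2/38) × (32/38) × (6/38) × (10/38) ≈ 0.000251128
author D: (14/132) × (10/14) × (3/14) × (8/14) × (12/14) × (7/14) ≈ 0.00397562
P(author A | x) = 0.00492301 / 0.011283088 ≈ 0.436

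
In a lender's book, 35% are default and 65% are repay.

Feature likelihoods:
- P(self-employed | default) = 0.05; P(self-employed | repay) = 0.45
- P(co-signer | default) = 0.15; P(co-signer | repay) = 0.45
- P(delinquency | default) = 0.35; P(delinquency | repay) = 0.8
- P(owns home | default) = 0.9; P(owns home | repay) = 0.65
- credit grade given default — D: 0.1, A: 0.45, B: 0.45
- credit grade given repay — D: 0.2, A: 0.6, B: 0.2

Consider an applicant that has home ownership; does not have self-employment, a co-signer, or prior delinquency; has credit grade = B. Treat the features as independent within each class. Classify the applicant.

default

default: 0.35 × (1−0.05) × (1−0.15) × (1−0.35) × 0.9 × 0.45 = 0.07440103125
repay: 0.65 × (1−0.45) × (1−0.45) × (1−0.8) × 0.65 × 0.2 = 0.00511225
Highest score → default.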